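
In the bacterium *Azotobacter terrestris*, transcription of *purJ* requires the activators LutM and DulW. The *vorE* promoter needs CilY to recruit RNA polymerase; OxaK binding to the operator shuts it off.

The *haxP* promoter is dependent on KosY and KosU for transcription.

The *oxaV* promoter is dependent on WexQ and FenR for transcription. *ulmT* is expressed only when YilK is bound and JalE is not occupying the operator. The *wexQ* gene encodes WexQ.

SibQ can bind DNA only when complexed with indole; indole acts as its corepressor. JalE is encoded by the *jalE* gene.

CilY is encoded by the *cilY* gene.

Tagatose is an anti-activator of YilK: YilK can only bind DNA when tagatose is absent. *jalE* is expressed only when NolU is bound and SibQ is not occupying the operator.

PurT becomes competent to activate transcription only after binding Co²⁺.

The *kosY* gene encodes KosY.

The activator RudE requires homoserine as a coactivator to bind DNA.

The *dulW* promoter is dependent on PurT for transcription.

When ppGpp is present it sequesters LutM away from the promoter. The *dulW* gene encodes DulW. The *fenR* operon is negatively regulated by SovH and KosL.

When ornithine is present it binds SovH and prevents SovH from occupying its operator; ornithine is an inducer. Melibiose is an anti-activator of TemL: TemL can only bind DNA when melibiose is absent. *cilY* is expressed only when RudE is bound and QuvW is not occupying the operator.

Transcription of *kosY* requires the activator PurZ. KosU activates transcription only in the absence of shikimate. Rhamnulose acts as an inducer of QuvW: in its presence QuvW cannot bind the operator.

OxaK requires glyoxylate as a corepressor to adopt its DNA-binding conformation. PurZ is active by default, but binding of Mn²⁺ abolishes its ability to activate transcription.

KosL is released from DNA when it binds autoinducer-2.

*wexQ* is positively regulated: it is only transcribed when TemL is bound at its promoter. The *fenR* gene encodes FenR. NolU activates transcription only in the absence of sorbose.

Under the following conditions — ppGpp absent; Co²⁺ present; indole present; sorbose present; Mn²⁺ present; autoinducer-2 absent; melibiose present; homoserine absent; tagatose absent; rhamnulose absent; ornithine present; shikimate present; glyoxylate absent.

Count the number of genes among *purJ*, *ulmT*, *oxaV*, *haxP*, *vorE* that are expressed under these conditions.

2

ppGpp is absent, so LutM is active.
Co²⁺ is present, so PurT is active.
No repressor is bound and PurT is active, so *dulW* is transcribed.
So DulW is produced and active.
No repressor is bound and LutM and DulW are active, so *purJ* is transcribed.
→ *purJ* is ON.
Sorbose is present, so NolU is inactive.
Indole is present, so SibQ is active.
With repressor SibQ bound, *jalE* is not transcribed.
So JalE is not produced.
Tagatose is absent, so YilK is active.
No repressor is bound and YilK is active, so *ulmT* is transcribed.
→ *ulmT* is ON.
Melibiose is present, so TemL is inactive.
Required activator TemL is absent, so *wexQ* is not transcribed.
So WexQ is not produced.
Ornithine is present, so SovH is inactive.
Autoinducer-2 is absent, so KosL is active.
With repressor KosL bound, *fenR* is not transcribed.
So FenR is not produced.
Required activator WexQ is absent, so *oxaV* is not transcribed.
→ *oxaV* is OFF.
Mn²⁺ is present, so PurZ is inactive.
Required activator PurZ is absent, so *kosY* is not transcribed.
So KosY is not produced.
Shikimate is present, so KosU is inactive.
Required activator KosY is absent, so *haxP* is not transcribed.
→ *haxP* is OFF.
Glyoxylate is absent, so OxaK is inactive.
Rhamnulose is absent, so QuvW is active.
Homoserine is absent, so RudE is inactive.
With repressor QuvW bound, *cilY* is not transcribed.
So CilY is not produced.
Required activator CilY is absent, so *vorE* is not transcribed.
→ *vorE* is OFF.
2 of the 5 genes are transcribed.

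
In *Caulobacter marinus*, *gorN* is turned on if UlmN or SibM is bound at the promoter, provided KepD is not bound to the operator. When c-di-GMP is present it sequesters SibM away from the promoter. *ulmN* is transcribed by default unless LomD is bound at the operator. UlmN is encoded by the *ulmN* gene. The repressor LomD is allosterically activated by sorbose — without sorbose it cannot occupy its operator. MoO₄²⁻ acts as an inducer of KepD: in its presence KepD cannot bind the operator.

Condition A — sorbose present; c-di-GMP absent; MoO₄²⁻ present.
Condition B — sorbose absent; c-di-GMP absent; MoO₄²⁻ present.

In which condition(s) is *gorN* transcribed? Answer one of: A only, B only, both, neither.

Condition A:
Sorbose is present, so LomD is active.
With repressor LomD bound, *ulmN* is not transcribed.
So UlmN is not produced.
c-di-GMP is absent, so SibM is active.
MoO₄²⁻ is present, so KepD is inactive.
Activator SibM is present, so *gorN* is transcribed.
→ *gorN* is ON in A.
Condition B:
Sorbose is absent, so LomD is inactive.
With no repressor bound, *ulmN* is transcribed.
So UlmN is produced and active.
c-di-GMP is absent, so SibM is active.
MoO₄²⁻ is present, so KepD is inactive.
Activator UlmN is present, so *gorN* is transcribed.
→ *gorN* is ON in B.

both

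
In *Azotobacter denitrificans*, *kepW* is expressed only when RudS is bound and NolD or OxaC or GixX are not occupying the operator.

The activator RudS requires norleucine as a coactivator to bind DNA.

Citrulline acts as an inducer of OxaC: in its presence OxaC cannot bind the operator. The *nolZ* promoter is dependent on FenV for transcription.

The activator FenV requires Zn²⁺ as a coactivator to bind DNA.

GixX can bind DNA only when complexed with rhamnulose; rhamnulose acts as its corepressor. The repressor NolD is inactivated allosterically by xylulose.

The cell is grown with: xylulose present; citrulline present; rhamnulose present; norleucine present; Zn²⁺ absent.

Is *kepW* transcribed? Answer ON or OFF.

Xylulose is present, so NolD is inactive.
Citrulline is present, so OxaC is inactive.
Norleucine is present, so RudS is active.
Rhamnulose is present, so GixX is active.
With repressor GixX bound, *kepW* is not transcribed.

OFF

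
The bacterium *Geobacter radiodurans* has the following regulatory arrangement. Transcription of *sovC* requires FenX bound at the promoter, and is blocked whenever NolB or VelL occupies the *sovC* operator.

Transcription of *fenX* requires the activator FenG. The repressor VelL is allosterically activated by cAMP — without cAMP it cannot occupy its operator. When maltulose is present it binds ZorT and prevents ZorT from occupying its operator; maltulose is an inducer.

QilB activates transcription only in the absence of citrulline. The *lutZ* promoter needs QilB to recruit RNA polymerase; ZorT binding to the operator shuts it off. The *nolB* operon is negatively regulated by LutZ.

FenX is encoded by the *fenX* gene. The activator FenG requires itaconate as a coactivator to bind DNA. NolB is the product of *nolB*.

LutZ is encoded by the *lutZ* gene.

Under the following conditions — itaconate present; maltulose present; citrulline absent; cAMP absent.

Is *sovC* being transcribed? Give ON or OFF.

ON

Maltulose is present, so ZorT is inactive.
Citrulline is absent, so QilB is active.
No repressor is bound and QilB is active, so *lutZ* is transcribed.
So LutZ is produced and active.
With repressor LutZ bound, *nolB* is not transcribed.
So NolB is not produced.
cAMP is absent, so VelL is inactive.
Itaconate is present, so FenG is active.
No repressor is bound and FenG is active, so *fenX* is transcribed.
So FenX is produced and active.
No repressor is bound and FenX is active, so *sovC* is transcribed.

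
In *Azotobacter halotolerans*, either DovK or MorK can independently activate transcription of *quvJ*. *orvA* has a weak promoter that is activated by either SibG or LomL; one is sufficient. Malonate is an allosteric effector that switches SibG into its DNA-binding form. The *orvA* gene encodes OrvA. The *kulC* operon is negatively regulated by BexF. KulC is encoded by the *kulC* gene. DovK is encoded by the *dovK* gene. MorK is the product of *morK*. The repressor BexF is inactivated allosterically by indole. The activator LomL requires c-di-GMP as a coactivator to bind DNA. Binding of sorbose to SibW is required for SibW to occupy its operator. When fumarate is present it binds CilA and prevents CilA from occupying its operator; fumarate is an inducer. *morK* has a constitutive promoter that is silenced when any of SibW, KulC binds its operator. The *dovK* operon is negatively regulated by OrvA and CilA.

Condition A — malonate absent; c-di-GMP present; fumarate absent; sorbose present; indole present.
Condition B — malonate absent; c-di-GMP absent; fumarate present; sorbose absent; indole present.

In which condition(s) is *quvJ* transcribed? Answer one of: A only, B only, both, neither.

Condition A:
Malonate is absent, so SibG is inactive.
c-di-GMP is present, so LomL is active.
Activator LomL is present, so *orvA* is transcribed.
So OrvA is produced and active.
Fumarate is absent, so CilA is active.
With repressor OrvA bound, *dovK* is not transcribed.
So DovK is not produced.
Sorbose is present, so SibW is active.
Indole is present, so BexF is inactive.
With no repressor bound, *kulC* is transcribed.
So KulC is produced and active.
With repressor SibW bound, *morK* is not transcribed.
So MorK is not produced.
No activator is available at the *quvJ* promoter, so *quvJ* is not transcribed.
→ *quvJ* is OFF in A.
Condition B:
Malonate is absent, so SibG is inactive.
c-di-GMP is absent, so LomL is inactive.
No activator is available at the *orvA* promoter, so *orvA* is not transcribed.
So OrvA is not produced.
Fumarate is present, so CilA is inactive.
With no repressor bound, *dovK* is transcribed.
So DovK is produced and active.
Sorbose is absent, so SibW is inactive.
Indole is present, so BexF is inactive.
With no repressor bound, *kulC* is transcribed.
So KulC is produced and active.
With repressor KulC bound, *morK* is not transcribed.
So MorK is not produced.
Activator DovK is present, so *quvJ* is transcribed.
→ *quvJ* is ON in B.

B only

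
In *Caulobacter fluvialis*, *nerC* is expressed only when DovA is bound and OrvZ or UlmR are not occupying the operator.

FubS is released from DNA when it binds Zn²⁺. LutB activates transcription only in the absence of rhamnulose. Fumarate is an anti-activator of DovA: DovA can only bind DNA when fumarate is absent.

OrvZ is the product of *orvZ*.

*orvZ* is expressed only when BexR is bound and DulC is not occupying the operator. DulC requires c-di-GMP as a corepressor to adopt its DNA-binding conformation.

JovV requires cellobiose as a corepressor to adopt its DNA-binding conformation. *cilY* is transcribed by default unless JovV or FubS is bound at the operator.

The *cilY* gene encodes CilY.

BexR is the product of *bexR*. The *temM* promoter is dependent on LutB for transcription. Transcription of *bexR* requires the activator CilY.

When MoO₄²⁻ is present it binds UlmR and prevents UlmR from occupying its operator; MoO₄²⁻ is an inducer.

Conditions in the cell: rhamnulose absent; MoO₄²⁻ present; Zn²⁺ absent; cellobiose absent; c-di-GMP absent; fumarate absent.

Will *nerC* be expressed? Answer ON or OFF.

ON

Cellobiose is absent, so JovV is inactive.
Zn²⁺ is absent, so FubS is active.
With repressor FubS bound, *cilY* is not transcribed.
So CilY is not produced.
Required activator CilY is absent, so *bexR* is not transcribed.
So BexR is not produced.
c-di-GMP is absent, so DulC is inactive.
Required activator BexR is absent, so *orvZ* is not transcribed.
So OrvZ is not produced.
Fumarate is absent, so DovA is active.
MoO₄²⁻ is present, so UlmR is inactive.
No repressor is bound and DovA is active, so *nerC* is transcribed.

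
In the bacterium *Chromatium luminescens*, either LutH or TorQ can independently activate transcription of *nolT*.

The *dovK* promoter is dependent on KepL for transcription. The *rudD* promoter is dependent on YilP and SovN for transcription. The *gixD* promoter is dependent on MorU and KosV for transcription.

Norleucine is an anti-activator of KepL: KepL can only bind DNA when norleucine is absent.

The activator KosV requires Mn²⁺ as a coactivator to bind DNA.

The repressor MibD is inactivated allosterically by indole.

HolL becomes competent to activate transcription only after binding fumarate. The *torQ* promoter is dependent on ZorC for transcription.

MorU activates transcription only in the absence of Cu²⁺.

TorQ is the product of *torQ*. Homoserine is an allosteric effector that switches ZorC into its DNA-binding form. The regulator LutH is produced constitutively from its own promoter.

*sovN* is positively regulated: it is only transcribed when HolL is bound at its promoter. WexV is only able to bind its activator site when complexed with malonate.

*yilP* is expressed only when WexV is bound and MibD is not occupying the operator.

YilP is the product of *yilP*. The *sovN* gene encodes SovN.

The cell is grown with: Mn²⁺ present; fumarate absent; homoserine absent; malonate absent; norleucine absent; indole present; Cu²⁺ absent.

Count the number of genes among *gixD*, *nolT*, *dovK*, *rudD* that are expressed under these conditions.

Cu²⁺ is absent, so MorU is active.
Mn²⁺ is present, so KosV is active.
No repressor is bound and MorU and KosV are active, so *gixD* is transcribed.
→ *gixD* is ON.
LutH is produced constitutively and is active.
Homoserine is absent, so ZorC is inactive.
Required activator ZorC is absent, so *torQ* is not transcribed.
So TorQ is not produced.
Activator LutH is present, so *nolT* is transcribed.
→ *nolT* is ON.
Norleucine is absent, so KepL is active.
No repressor is bound and KepL is active, so *dovK* is transcribed.
→ *dovK* is ON.
Malonate is absent, so WexV is inactive.
Indole is present, so MibD is inactive.
Required activator WexV is absent, so *yilP* is not transcribed.
So YilP is not produced.
Fumarate is absent, so HolL is inactive.
Required activator HolL is absent, so *sovN* is not transcribed.
So SovN is not produced.
Required activator YilP is absent, so *rudD* is not transcribed.
→ *rudD* is OFF.
3 of the 4 genes are transcribed.

3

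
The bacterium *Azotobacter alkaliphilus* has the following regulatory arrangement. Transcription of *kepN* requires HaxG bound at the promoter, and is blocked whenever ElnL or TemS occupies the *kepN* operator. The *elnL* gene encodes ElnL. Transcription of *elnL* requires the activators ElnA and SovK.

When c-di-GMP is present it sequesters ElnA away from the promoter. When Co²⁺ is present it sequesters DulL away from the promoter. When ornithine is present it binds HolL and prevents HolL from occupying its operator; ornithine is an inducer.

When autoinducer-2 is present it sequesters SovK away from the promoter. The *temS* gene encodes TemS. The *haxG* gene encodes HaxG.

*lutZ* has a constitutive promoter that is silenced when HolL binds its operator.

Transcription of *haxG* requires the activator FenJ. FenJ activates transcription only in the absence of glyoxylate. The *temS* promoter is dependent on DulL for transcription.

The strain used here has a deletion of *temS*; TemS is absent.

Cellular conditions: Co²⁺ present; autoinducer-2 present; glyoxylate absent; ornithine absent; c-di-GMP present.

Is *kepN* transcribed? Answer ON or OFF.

ON

c-di-GMP is present, so ElnA is inactive.
Autoinducer-2 is present, so SovK is inactive.
Required activator ElnA is absent, so *elnL* is not transcribed.
So ElnL is not produced.
Glyoxylate is absent, so FenJ is active.
No repressor is bound and FenJ is active, so *haxG* is transcribed.
So HaxG is produced and active.
TemS is non-functional in this strain, so it has no effect.
No repressor is bound and HaxG is active, so *kepN* is transcribed.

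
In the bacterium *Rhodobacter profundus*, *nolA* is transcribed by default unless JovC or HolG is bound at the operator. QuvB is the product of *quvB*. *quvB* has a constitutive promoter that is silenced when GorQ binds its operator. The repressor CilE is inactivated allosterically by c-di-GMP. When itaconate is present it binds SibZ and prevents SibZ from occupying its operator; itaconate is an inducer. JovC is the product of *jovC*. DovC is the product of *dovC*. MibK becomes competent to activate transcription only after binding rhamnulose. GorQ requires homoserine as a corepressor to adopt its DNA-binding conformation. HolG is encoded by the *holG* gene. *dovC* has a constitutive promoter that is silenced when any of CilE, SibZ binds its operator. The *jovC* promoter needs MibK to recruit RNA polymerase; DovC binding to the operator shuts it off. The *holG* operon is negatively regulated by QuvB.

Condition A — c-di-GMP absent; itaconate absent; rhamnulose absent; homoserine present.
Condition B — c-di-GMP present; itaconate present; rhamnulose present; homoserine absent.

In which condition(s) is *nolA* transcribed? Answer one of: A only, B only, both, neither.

B only

Condition A:
c-di-GMP is absent, so CilE is active.
Itaconate is absent, so SibZ is active.
With repressor CilE bound, *dovC* is not transcribed.
So DovC is not produced.
Rhamnulose is absent, so MibK is inactive.
Required activator MibK is absent, so *jovC* is not transcribed.
So JovC is not produced.
Homoserine is present, so GorQ is active.
With repressor GorQ bound, *quvB* is not transcribed.
So QuvB is not produced.
With no repressor bound, *holG* is transcribed.
So HolG is produced and active.
With repressor HolG bound, *nolA* is not transcribed.
→ *nolA* is OFF in A.
Condition B:
c-di-GMP is present, so CilE is inactive.
Itaconate is present, so SibZ is inactive.
With no repressor bound, *dovC* is transcribed.
So DovC is produced and active.
Rhamnulose is present, so MibK is active.
With repressor DovC bound, *jovC* is not transcribed.
So JovC is not produced.
Homoserine is absent, so GorQ is inactive.
With no repressor bound, *quvB* is transcribed.
So QuvB is produced and active.
With repressor QuvB bound, *holG* is not transcribed.
So HolG is not produced.
With no repressor bound, *nolA* is transcribed.
→ *nolA* is ON in B.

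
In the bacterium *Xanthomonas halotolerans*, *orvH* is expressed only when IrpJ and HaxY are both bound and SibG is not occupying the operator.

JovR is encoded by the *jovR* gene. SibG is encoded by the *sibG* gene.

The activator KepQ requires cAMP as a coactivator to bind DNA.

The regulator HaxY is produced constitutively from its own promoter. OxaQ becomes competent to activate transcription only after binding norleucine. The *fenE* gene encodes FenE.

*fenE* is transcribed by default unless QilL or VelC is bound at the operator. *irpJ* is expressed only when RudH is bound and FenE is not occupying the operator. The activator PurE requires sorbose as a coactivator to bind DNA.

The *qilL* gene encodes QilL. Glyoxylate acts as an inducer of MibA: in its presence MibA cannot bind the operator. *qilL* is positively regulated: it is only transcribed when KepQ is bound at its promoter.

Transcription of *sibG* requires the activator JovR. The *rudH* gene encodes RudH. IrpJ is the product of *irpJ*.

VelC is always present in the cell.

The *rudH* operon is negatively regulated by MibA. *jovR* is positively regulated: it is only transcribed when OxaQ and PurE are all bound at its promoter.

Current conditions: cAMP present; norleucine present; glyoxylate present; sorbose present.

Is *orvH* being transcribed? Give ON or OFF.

Norleucine is present, so OxaQ is active.
Sorbose is present, so PurE is active.
No repressor is bound and OxaQ and PurE are active, so *jovR* is transcribed.
So JovR is produced and active.
No repressor is bound and JovR is active, so *sibG* is transcribed.
So SibG is produced and active.
Glyoxylate is present, so MibA is inactive.
With no repressor bound, *rudH* is transcribed.
So RudH is produced and active.
cAMP is present, so KepQ is active.
No repressor is bound and KepQ is active, so *qilL* is transcribed.
So QilL is produced and active.
VelC is produced constitutively and is active.
With repressor QilL bound, *fenE* is not transcribed.
So FenE is not produced.
No repressor is bound and RudH is active, so *irpJ* is transcribed.
So IrpJ is produced and active.
HaxY is produced constitutively and is active.
With repressor SibG bound, *orvH* is not transcribed.

OFF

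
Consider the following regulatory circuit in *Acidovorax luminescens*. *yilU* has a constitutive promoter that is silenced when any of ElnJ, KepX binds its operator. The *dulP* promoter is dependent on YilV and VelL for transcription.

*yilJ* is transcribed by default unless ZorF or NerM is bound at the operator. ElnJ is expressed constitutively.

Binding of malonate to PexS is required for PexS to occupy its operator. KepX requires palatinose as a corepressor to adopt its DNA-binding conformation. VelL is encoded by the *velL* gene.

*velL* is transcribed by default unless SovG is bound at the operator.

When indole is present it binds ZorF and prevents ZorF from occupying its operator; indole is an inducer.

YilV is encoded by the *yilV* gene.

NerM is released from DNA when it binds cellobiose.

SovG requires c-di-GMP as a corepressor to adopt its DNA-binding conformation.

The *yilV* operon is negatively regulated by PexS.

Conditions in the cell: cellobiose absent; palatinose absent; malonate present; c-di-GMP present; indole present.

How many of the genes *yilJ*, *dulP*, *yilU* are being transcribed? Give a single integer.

Indole is present, so ZorF is inactive.
Cellobiose is absent, so NerM is active.
With repressor NerM bound, *yilJ* is not transcribed.
→ *yilJ* is OFF.
Malonate is present, so PexS is active.
With repressor PexS bound, *yilV* is not transcribed.
So YilV is not produced.
c-di-GMP is present, so SovG is active.
With repressor SovG bound, *velL* is not transcribed.
So VelL is not produced.
Required activator YilV is absent, so *dulP* is not transcribed.
→ *dulP* is OFF.
ElnJ is produced constitutively and is active.
Palatinose is absent, so KepX is inactive.
With repressor ElnJ bound, *yilU* is not transcribed.
→ *yilU* is OFF.
0 of the 3 genes are transcribed.

0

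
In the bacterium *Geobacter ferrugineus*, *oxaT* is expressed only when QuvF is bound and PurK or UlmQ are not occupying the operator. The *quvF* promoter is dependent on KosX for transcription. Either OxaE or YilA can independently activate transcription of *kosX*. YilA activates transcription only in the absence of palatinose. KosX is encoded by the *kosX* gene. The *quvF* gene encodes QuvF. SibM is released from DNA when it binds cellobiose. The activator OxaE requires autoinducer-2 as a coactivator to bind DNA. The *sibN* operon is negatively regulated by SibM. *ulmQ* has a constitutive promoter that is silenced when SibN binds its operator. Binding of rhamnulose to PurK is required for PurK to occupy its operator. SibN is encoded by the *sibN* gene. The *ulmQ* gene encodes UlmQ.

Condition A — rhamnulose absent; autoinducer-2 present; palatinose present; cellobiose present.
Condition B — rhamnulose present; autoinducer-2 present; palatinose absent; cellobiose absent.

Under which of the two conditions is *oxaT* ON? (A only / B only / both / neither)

A only

Condition A:
Rhamnulose is absent, so PurK is inactive.
Autoinducer-2 is present, so OxaE is active.
Palatinose is present, so YilA is inactive.
Activator OxaE is present, so *kosX* is transcribed.
So KosX is produced and active.
No repressor is bound and KosX is active, so *quvF* is transcribed.
So QuvF is produced and active.
Cellobiose is present, so SibM is inactive.
With no repressor bound, *sibN* is transcribed.
So SibN is produced and active.
With repressor SibN bound, *ulmQ* is not transcribed.
So UlmQ is not produced.
No repressor is bound and QuvF is active, so *oxaT* is transcribed.
→ *oxaT* is ON in A.
Condition B:
Rhamnulose is present, so PurK is active.
Autoinducer-2 is present, so OxaE is active.
Palatinose is absent, so YilA is active.
Activator OxaE is present, so *kosX* is transcribed.
So KosX is produced and active.
No repressor is bound and KosX is active, so *quvF* is transcribed.
So QuvF is produced and active.
Cellobiose is absent, so SibM is active.
With repressor SibM bound, *sibN* is not transcribed.
So SibN is not produced.
With no repressor bound, *ulmQ* is transcribed.
So UlmQ is produced and active.
With repressor PurK bound, *oxaT* is not transcribed.
→ *oxaT* is OFF in B.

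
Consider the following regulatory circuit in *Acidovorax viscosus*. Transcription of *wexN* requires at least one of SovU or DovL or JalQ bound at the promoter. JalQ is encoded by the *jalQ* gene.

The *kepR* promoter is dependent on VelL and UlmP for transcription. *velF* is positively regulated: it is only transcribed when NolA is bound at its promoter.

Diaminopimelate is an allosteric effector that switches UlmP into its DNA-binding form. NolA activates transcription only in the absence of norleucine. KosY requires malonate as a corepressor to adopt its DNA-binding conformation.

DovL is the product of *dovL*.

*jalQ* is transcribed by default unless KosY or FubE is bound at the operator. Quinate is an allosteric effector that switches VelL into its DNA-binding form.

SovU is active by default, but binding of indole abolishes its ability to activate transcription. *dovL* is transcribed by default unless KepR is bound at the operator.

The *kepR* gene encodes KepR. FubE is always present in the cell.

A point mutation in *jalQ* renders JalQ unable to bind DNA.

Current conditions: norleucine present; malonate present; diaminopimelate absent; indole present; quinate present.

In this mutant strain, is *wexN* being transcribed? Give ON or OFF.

Indole is present, so SovU is inactive.
Quinate is present, so VelL is active.
Diaminopimelate is absent, so UlmP is inactive.
Required activator UlmP is absent, so *kepR* is not transcribed.
So KepR is not produced.
With no repressor bound, *dovL* is transcribed.
So DovL is produced and active.
JalQ is non-functional in this strain, so it has no effect.
Activator DovL is present, so *wexN* is transcribed.

ON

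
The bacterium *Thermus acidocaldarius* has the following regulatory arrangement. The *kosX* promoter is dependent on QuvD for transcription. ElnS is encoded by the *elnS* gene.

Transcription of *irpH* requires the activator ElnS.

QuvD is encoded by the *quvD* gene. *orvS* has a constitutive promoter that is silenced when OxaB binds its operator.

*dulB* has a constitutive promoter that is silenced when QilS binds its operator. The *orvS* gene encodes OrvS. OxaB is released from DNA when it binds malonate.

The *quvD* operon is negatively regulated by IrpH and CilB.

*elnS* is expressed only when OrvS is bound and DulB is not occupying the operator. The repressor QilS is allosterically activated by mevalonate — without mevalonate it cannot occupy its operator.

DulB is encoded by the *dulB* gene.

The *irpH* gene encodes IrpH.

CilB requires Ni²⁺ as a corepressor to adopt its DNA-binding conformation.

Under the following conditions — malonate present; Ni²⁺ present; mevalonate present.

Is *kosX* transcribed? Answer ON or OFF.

Malonate is present, so OxaB is inactive.
With no repressor bound, *orvS* is transcribed.
So OrvS is produced and active.
Mevalonate is present, so QilS is active.
With repressor QilS bound, *dulB* is not transcribed.
So DulB is not produced.
No repressor is bound and OrvS is active, so *elnS* is transcribed.
So ElnS is produced and active.
No repressor is bound and ElnS is active, so *irpH* is transcribed.
So IrpH is produced and active.
Ni²⁺ is present, so CilB is active.
With repressor IrpH bound, *quvD* is not transcribed.
So QuvD is not produced.
Required activator QuvD is absent, so *kosX* is not transcribed.

OFF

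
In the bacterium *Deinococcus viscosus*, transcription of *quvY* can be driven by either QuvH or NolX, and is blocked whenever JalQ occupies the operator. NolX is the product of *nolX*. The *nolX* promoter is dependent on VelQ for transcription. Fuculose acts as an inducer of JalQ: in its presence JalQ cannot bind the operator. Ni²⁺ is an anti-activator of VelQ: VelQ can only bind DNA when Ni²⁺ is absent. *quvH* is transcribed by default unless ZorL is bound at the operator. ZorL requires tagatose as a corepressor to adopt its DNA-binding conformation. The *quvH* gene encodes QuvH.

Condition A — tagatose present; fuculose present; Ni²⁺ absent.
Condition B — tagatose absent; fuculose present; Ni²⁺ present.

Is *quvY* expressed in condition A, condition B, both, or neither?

Condition A:
Tagatose is present, so ZorL is active.
With repressor ZorL bound, *quvH* is not transcribed.
So QuvH is not produced.
Fuculose is present, so JalQ is inactive.
Ni²⁺ is absent, so VelQ is active.
No repressor is bound and VelQ is active, so *nolX* is transcribed.
So NolX is produced and active.
Activator NolX is present, so *quvY* is transcribed.
→ *quvY* is ON in A.
Condition B:
Tagatose is absent, so ZorL is inactive.
With no repressor bound, *quvH* is transcribed.
So QuvH is produced and active.
Fuculose is present, so JalQ is inactive.
Ni²⁺ is present, so VelQ is inactive.
Required activator VelQ is absent, so *nolX* is not transcribed.
So NolX is not produced.
Activator QuvH is present, so *quvY* is transcribed.
→ *quvY* is ON in B.

both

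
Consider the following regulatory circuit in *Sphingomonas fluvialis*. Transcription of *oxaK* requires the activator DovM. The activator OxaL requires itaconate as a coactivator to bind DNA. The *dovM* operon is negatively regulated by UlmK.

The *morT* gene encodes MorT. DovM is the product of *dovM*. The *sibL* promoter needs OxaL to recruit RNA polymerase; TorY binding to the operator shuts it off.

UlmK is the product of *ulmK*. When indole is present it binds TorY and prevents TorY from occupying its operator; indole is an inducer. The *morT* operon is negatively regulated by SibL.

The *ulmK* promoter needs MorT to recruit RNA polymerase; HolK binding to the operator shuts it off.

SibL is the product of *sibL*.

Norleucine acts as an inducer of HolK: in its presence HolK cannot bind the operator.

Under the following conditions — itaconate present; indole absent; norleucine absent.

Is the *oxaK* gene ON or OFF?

Indole is absent, so TorY is active.
Itaconate is present, so OxaL is active.
With repressor TorY bound, *sibL* is not transcribed.
So SibL is not produced.
With no repressor bound, *morT* is transcribed.
So MorT is produced and active.
Norleucine is absent, so HolK is active.
With repressor HolK bound, *ulmK* is not transcribed.
So UlmK is not produced.
With no repressor bound, *dovM* is transcribed.
So DovM is produced and active.
No repressor is bound and DovM is active, so *oxaK* is transcribed.

ON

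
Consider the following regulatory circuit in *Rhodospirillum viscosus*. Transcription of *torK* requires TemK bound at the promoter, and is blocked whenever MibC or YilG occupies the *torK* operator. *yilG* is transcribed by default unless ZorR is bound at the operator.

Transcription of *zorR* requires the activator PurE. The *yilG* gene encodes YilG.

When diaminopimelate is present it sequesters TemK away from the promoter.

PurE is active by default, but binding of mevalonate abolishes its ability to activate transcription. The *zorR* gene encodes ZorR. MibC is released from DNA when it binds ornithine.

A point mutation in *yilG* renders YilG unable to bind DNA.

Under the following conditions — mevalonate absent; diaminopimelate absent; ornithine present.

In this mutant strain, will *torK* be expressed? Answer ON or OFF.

Ornithine is present, so MibC is inactive.
Diaminopimelate is absent, so TemK is active.
YilG is non-functional in this strain, so it has no effect.
No repressor is bound and TemK is active, so *torK* is transcribed.

ON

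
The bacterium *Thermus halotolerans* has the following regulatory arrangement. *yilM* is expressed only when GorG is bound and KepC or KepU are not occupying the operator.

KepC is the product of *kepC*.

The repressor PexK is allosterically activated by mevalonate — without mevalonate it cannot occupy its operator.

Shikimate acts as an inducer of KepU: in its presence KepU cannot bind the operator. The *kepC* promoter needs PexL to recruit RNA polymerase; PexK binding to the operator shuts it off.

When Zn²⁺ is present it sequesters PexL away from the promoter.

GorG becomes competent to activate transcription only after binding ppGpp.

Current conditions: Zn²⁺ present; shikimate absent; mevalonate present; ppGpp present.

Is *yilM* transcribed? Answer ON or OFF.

OFF

Zn²⁺ is present, so PexL is inactive.
Mevalonate is present, so PexK is active.
With repressor PexK bound, *kepC* is not transcribed.
So KepC is not produced.
ppGpp is present, so GorG is active.
Shikimate is absent, so KepU is active.
With repressor KepU bound, *yilM* is not transcribed.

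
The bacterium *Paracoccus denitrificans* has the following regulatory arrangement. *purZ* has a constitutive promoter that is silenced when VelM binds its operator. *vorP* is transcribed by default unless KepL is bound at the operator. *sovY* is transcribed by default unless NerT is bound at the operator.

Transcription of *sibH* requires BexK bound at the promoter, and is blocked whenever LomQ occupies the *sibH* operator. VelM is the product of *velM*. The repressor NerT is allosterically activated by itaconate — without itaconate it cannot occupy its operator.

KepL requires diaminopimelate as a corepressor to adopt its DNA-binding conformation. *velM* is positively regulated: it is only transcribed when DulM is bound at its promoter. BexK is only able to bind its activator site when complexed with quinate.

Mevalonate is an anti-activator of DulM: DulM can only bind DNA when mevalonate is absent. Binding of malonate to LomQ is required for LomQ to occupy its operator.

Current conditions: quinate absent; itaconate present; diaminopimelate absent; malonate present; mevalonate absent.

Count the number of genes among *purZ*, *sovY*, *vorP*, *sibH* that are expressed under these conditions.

1

Mevalonate is absent, so DulM is active.
No repressor is bound and DulM is active, so *velM* is transcribed.
So VelM is produced and active.
With repressor VelM bound, *purZ* is not transcribed.
→ *purZ* is OFF.
Itaconate is present, so NerT is active.
With repressor NerT bound, *sovY* is not transcribed.
→ *sovY* is OFF.
Diaminopimelate is absent, so KepL is inactive.
With no repressor bound, *vorP* is transcribed.
→ *vorP* is ON.
Quinate is absent, so BexK is inactive.
Malonate is present, so LomQ is active.
With repressor LomQ bound, *sibH* is not transcribed.
→ *sibH* is OFF.
1 of the 4 genes is transcribed.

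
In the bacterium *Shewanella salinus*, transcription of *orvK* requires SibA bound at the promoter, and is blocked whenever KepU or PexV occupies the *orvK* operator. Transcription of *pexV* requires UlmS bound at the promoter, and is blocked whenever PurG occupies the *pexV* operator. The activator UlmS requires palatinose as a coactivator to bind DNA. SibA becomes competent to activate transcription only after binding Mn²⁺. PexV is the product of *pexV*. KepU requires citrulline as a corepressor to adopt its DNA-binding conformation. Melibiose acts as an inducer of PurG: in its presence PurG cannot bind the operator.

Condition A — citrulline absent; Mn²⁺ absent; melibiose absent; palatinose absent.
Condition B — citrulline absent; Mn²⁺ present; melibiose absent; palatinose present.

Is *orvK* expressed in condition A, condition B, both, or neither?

Condition A:
Citrulline is absent, so KepU is inactive.
Mn²⁺ is absent, so SibA is inactive.
Melibiose is absent, so PurG is active.
Palatinose is absent, so UlmS is inactive.
With repressor PurG bound, *pexV* is not transcribed.
So PexV is not produced.
Required activator SibA is absent, so *orvK* is not transcribed.
→ *orvK* is OFF in A.
Condition B:
Citrulline is absent, so KepU is inactive.
Mn²⁺ is present, so SibA is active.
Melibiose is absent, so PurG is active.
Palatinose is present, so UlmS is active.
With repressor PurG bound, *pexV* is not transcribed.
So PexV is not produced.
No repressor is bound and SibA is active, so *orvK* is transcribed.
→ *orvK* is ON in B.

B only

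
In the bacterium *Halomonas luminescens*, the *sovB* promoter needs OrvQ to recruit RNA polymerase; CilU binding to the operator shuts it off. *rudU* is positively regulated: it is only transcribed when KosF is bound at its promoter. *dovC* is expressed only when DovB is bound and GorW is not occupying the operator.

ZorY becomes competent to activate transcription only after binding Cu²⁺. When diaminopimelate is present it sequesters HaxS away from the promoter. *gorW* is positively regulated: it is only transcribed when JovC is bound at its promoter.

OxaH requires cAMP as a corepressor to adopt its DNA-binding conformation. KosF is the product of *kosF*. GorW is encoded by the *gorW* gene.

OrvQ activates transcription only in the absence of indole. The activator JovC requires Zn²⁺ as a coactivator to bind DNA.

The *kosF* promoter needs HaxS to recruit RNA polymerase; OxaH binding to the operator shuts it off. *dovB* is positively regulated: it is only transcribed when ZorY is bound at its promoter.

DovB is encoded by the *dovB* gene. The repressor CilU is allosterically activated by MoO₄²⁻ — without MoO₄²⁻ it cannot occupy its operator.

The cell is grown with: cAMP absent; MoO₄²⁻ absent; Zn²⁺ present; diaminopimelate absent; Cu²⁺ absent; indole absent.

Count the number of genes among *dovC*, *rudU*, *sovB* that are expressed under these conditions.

2

Zn²⁺ is present, so JovC is active.
No repressor is bound and JovC is active, so *gorW* is transcribed.
So GorW is produced and active.
Cu²⁺ is absent, so ZorY is inactive.
Required activator ZorY is absent, so *dovB* is not transcribed.
So DovB is not produced.
With repressor GorW bound, *dovC* is not transcribed.
→ *dovC* is OFF.
Diaminopimelate is absent, so HaxS is active.
cAMP is absent, so OxaH is inactive.
No repressor is bound and HaxS is active, so *kosF* is transcribed.
So KosF is produced and active.
No repressor is bound and KosF is active, so *rudU* is transcribed.
→ *rudU* is ON.
Indole is absent, so OrvQ is active.
MoO₄²⁻ is absent, so CilU is inactive.
No repressor is bound and OrvQ is active, so *sovB* is transcribed.
→ *sovB* is ON.
2 of the 3 genes are transcribed.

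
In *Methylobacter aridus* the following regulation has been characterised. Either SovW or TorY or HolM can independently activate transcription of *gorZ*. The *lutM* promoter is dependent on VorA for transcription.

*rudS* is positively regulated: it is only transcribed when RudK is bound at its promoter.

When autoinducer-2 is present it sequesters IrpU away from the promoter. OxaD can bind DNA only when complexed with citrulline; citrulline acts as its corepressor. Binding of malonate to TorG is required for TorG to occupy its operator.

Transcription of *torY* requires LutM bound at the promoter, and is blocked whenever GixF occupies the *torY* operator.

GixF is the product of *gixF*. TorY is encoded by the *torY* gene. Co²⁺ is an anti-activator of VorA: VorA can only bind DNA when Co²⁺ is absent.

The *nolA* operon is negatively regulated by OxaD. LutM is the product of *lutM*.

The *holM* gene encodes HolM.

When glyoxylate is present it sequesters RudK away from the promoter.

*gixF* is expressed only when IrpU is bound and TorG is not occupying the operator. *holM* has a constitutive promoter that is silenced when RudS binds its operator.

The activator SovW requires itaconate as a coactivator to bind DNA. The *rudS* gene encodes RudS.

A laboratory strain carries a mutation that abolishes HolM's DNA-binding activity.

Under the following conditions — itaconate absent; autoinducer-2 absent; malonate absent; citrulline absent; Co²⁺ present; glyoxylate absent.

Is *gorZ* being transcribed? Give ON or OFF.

OFF

Itaconate is absent, so SovW is inactive.
Co²⁺ is present, so VorA is inactive.
Required activator VorA is absent, so *lutM* is not transcribed.
So LutM is not produced.
Autoinducer-2 is absent, so IrpU is active.
Malonate is absent, so TorG is inactive.
No repressor is bound and IrpU is active, so *gixF* is transcribed.
So GixF is produced and active.
With repressor GixF bound, *torY* is not transcribed.
So TorY is not produced.
HolM is non-functional in this strain, so it has no effect.
No activator is available at the *gorZ* promoter, so *gorZ* is not transcribed.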